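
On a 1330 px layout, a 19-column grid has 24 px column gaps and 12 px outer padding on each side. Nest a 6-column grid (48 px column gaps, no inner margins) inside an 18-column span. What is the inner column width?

Outer content = 1330 − 2·12 = 1306 px.
19c + 18·24 = 1306 → 19c = 874 → c = 46 px.
Span of 18: 18·46 + 17·24 = 828 + 408 = 1236 px.
6d + 5·48 = 1236 → 6d = 996 → d = 166 px.

166 px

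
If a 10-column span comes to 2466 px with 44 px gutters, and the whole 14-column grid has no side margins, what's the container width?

10 columns + 9 gutters: 10c + 9·44 = 2466.
10c = 2466 − 396 = 2070, so c = 207 px.
Summing: 2898 + 572 = 3470 px.

3470 px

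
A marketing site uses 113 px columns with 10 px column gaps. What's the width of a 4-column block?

482 px

4 columns plus 3 column gaps: 452 + 30 = 482 px.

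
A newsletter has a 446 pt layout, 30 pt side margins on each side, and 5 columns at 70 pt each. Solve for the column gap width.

Content width = 446 − 2·30 = 386 pt.
Columns use 350 pt, leaving 36 pt across 4 column gaps = 9 pt each.

9 pt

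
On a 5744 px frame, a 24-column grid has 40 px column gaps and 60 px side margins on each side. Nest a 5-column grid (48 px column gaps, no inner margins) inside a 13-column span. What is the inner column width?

Take off 120 px of margins, leaving 5624 px.
5624 − 23·40 = 4704; ÷24 gives c = 196 px.
13-column span = 13·196 + 12·40 = 3028 px.
3028 − 4·48 = 2836; ÷5 gives d = 567.2 px.

567.2 px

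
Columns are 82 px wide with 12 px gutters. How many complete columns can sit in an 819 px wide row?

8 columns

8 columns: 8·82 + 7·12 = 740 px ≤ 819.
9 columns: 834 px > 819. So 8.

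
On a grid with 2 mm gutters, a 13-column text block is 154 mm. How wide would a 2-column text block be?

Subtracting 12 gutters of 2 leaves 130 for 13 columns, so c = 10 mm.
Span of 2: 2·10 + 1·2 = 20 + 2 = 22 mm.

22 mm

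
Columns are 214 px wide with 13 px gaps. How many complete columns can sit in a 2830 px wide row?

12 columns: 12·214 + 11·13 = 2711 px ≤ 2830.
13 columns: 2938 px > 2830. So 12.

12 columns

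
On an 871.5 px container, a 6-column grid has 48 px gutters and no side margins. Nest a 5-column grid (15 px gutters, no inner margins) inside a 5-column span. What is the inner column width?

871.5 − 5·48 = 631.5; ÷6 gives c = 105.25 px.
5-column span = 5·105.25 + 4·48 = 718.25 px.
5 columns + 4 gutters: 5d + 4·15 = 718.25.
5d = 718.25 − 60 = 658.25, so d = 131.65 px.

131.65 px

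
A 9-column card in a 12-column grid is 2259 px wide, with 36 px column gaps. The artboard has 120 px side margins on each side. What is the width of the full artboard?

Subtracting 8 column gaps of 36 leaves 1971 for 9 columns, so c = 219 px.
Total width: 2·120 + 12·219 + 11·36 = 3264 px.

3264 px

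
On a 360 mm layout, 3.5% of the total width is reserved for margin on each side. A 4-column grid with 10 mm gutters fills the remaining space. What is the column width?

Margins: 3.5% × 360 = 12.6 mm each, so content = 360 − 25.2 = 334.8 mm.
Subtracting 3 gutters of 10 leaves 304.8 for 4 columns, so c = 76.2 mm.

76.2 mm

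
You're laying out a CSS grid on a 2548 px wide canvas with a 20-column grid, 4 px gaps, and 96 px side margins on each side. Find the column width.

114 px

Inside the margins: 2548 − 192 = 2356 px.
Subtracting 19 gaps of 4 leaves 2280 for 20 columns, so c = 114 px.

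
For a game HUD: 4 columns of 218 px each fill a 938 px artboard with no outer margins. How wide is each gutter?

Columns use 872 px, leaving 66 px across 3 gutters = 22 px each.

22 px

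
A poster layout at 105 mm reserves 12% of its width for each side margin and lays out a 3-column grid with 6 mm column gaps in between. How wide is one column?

22.6 mm

Margins: 12% × 105 = 12.6 mm each, so content = 105 − 25.2 = 79.8 mm.
Subtracting 2 column gaps of 6 leaves 67.8 for 3 columns, so c = 22.6 mm.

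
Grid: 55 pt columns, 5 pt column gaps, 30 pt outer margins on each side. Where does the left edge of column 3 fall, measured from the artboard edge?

150 pt

Each column+gutter stride is 60 pt; 2 of them past the 30 pt margin is 30 + 120 = 150 pt.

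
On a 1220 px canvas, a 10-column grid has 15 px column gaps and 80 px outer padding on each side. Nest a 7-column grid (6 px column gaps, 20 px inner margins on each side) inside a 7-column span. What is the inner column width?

Outer content = 1220 − 2·80 = 1060 px.
10 columns + 9 column gaps: 10c + 9·15 = 1060.
10c = 1060 − 135 = 925, so c = 92.5 px.
7-column span = 7·92.5 + 6·15 = 737.5 px.
Inner content = 737.5 − 2·20 = 697.5 px.
697.5 − 6·6 = 661.5; ÷7 gives d = 94.5 px.

94.5 px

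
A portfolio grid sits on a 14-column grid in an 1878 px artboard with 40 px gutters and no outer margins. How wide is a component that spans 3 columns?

14 columns + 13 gutters: 14c + 13·40 = 1878.
14c = 1878 − 520 = 1358, so c = 97 px.
3 columns plus 2 gutters: 291 + 80 = 371 px.

371 px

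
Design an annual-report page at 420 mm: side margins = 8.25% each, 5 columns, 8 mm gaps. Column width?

63.74 mm

Each margin = 8.25% of 420 = 34.65 mm; content = 420 − 2·34.65 = 350.7 mm.
5c + 4·8 = 350.7 → 5c = 318.7 → c = 63.74 mm.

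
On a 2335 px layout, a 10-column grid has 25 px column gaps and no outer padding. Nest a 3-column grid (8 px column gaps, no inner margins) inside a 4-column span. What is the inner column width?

10c + 9·25 = 2335 → 10c = 2110 → c = 211 px.
4 columns plus 3 column gaps: 844 + 75 = 919 px.
Subtracting 2 column gaps of 8 leaves 903 for 3 columns, so d = 301 px.

301 px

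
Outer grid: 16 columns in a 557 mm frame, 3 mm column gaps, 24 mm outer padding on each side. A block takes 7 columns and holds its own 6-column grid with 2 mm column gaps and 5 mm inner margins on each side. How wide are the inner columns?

33.5 mm

Inside the margins: 557 − 48 = 509 mm.
509 − 15·3 = 464; ÷16 gives c = 29 mm.
Span of 7: 7·29 + 6·3 = 203 + 18 = 221 mm.
Inner content = 221 − 2·5 = 211 mm.
211 − 5·2 = 201; ÷6 gives d = 33.5 mm.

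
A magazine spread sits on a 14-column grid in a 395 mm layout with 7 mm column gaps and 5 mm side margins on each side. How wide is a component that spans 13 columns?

357 mm

Inside the margins: 395 − 10 = 385 mm.
14 columns + 13 column gaps: 14c + 13·7 = 385.
14c = 385 − 91 = 294, so c = 21 mm.
Span of 13: 13·21 + 12·7 = 273 + 84 = 357 mm.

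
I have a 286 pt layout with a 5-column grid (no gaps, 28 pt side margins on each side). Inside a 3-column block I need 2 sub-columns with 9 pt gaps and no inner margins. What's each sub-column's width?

64.5 pt

Outer content = 286 − 2·28 = 230 pt.
230 / 5 = 46 pt per column.
With no gaps, 3 columns span 3·46 = 138 pt.
2 columns + 1 gap: 2d + 1·9 = 138.
2d = 138 − 9 = 129, so d = 64.5 pt.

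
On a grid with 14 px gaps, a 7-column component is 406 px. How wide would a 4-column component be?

226 px

7 columns + 6 gaps: 7c + 6·14 = 406.
7c = 406 − 84 = 322, so c = 46 px.
4 columns plus 3 gaps: 184 + 42 = 226 px.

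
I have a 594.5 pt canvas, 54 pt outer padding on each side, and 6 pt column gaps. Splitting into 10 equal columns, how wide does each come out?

43.25 pt

Take off 108 pt of margins, leaving 486.5 pt.
Subtracting 9 column gaps of 6 leaves 432.5 for 10 columns, so c = 43.25 pt.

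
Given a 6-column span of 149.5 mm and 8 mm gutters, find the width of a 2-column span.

Subtracting 5 gutters of 8 leaves 109.5 for 6 columns, so c = 18.25 mm.
Span of 2: 2·18.25 + 1·8 = 36.5 + 8 = 44.5 mm.

44.5 mm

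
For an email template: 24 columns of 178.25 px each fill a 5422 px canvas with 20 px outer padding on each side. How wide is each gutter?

Subtract both margins: 5422 − 2·20 = 5382 px.
24 columns take 24·178.25 = 4278 px; remaining 1104 splits into 23 gutters.
g = 1104 / 23 = 48 px.

48 px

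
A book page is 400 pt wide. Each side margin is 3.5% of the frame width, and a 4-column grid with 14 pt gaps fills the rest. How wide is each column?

82.5 pt

400 × (1 − 2·3.5%) = 400 × 93% = 372 pt for the columns.
4 columns + 3 gaps: 4c + 3·14 = 372.
4c = 372 − 42 = 330, so c = 82.5 pt.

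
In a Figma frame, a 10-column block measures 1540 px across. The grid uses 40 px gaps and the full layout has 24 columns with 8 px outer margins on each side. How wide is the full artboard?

Subtracting 9 gaps of 40 leaves 1180 for 10 columns, so c = 118 px.
Artboard = 2·8 + 24·118 + 23·40 = 16 + 2832 + 920 = 3768 px.

3768 px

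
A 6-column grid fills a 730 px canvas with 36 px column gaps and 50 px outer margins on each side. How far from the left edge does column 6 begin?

605 px

Subtract both margins: 730 − 2·50 = 630 px.
Subtracting 5 column gaps of 36 leaves 450 for 6 columns, so c = 75 px.
Before column 6: the margin + 5 columns + 5 column gaps.
Offset = 50 + 5·(75 + 36) = 50 + 555 = 605 px.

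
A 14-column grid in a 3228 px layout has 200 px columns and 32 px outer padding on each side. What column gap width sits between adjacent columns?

28 px

Inside the margins: 3228 − 64 = 3164 px.
14 columns take 14·200 = 2800 px; remaining 364 splits into 13 column gaps.
g = 364 / 13 = 28 px.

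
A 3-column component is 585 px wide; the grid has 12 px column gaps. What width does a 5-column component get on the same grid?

983 px

585 − 2·12 = 561; ÷3 gives c = 187 px.
Span of 5: 5·187 + 4·12 = 935 + 48 = 983 px.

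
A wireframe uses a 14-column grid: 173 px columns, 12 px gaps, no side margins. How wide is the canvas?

Canvas = 14·173 + 13·12 = 2422 + 156 = 2578 px.

2578 px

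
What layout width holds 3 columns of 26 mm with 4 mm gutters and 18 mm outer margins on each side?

122 mm

Total width: 2·18 + 3·26 + 2·4 = 122 mm.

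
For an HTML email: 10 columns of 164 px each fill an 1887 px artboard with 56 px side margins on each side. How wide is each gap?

15 px

Take off 112 px of margins, leaving 1775 px.
Columns use 1640 px, leaving 135 px across 9 gaps = 15 px each.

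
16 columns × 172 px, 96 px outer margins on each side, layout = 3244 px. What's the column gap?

Content width = 3244 − 2·96 = 3052 px.
Columns use 2752 px, leaving 300 px across 15 column gaps = 20 px each.

20 px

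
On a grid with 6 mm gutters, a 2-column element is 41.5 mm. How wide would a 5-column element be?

112.75 mm

41.5 − 1·6 = 35.5; ÷2 gives c = 17.75 mm.
5 columns plus 4 gutters: 88.75 + 24 = 112.75 mm.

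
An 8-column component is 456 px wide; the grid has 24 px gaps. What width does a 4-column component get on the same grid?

216 px

Subtracting 7 gaps of 24 leaves 288 for 8 columns, so c = 36 px.
Span of 4: 4·36 + 3·24 = 144 + 72 = 216 px.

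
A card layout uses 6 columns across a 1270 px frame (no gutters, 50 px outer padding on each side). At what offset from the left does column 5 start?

830 px

Content = 1270 − 2·50 = 1170 px.
1170 / 6 = 195 px per column.
Before column 5: the margin + 4 columns + 4 gutters.
Offset = 50 + 4·(195 + 0) = 50 + 780 = 830 px.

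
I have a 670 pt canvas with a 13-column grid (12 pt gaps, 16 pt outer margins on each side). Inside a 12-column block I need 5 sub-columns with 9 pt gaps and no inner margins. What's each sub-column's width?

110.4 pt

Take off 32 pt of margins, leaving 638 pt.
13c + 12·12 = 638 → 13c = 494 → c = 38 pt.
Span of 12: 12·38 + 11·12 = 456 + 132 = 588 pt.
588 − 4·9 = 552; ÷5 gives d = 110.4 pt.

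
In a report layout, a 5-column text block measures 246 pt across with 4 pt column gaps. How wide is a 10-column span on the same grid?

Subtracting 4 column gaps of 4 leaves 230 for 5 columns, so c = 46 pt.
10-column span = 10·46 + 9·4 = 496 pt.

496 pt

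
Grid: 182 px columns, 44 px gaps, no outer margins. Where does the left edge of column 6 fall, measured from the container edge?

No margin, so column 6 starts at 5·(column + gutter) = 5·226 = 1130 px.

1130 px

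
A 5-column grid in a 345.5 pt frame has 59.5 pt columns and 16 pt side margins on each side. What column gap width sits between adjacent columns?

Subtract both margins: 345.5 − 2·16 = 313.5 pt.
5 columns take 5·59.5 = 297.5 pt; remaining 16 splits into 4 column gaps.
g = 16 / 4 = 4 pt.

4 pt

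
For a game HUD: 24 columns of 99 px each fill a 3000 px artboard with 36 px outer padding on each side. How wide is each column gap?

Take off 72 px of margins, leaving 2928 px.
24·99 + 23g = 2928 → 23g = 552 → g = 24 px.

24 px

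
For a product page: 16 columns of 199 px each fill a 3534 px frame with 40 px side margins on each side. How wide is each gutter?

18 px

Inside the margins: 3534 − 80 = 3454 px.
Columns use 3184 px, leaving 270 px across 15 gutters = 18 px each.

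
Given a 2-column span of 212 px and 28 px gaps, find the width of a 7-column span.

212 − 1·28 = 184; ÷2 gives c = 92 px.
7 columns plus 6 gaps: 644 + 168 = 812 px.

812 px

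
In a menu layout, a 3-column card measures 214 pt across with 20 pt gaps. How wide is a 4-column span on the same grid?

292 pt

3 columns + 2 gaps: 3c + 2·20 = 214.
3c = 214 − 40 = 174, so c = 58 pt.
4 columns plus 3 gaps: 232 + 60 = 292 pt.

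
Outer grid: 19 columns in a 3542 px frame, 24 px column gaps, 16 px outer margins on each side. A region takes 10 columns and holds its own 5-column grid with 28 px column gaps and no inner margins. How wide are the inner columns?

Subtract both margins: 3542 − 2·16 = 3510 px.
Subtracting 18 column gaps of 24 leaves 3078 for 19 columns, so c = 162 px.
10-column span = 10·162 + 9·24 = 1836 px.
5 columns + 4 column gaps: 5d + 4·28 = 1836.
5d = 1836 − 112 = 1724, so d = 344.8 px.

344.8 px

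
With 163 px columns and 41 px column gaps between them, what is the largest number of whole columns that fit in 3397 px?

16 columns

Each extra column adds 163 + 41 = 204 px.
(3397 + 41) / 204 = 16.85, so 16 columns fit.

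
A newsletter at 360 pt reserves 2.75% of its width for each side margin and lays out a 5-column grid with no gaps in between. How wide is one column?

68.04 pt

Each margin = 2.75% of 360 = 9.9 pt; content = 360 − 2·9.9 = 340.2 pt.
5c = 340.2 → c = 68.04 pt.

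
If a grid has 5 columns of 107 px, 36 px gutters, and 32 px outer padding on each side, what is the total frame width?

Total width: 2·32 + 5·107 + 4·36 = 743 px.

743 px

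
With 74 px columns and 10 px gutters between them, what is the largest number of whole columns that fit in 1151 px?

13 columns

13 columns: 13·74 + 12·10 = 1082 px ≤ 1151.
14 columns: 1166 px > 1151. So 13.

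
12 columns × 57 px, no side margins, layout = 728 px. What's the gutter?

4 px

12 columns take 12·57 = 684 px; remaining 44 splits into 11 gutters.
g = 44 / 11 = 4 px.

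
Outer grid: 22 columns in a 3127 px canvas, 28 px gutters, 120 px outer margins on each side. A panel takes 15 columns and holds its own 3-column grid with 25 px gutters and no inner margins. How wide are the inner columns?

Take off 240 px of margins, leaving 2887 px.
22c + 21·28 = 2887 → 22c = 2299 → c = 104.5 px.
15-column span = 15·104.5 + 14·28 = 1959.5 px.
3d + 2·25 = 1959.5 → 3d = 1909.5 → d = 636.5 px.

636.5 px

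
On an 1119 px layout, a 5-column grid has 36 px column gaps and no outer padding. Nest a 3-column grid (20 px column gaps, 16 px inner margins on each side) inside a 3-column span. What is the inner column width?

195 px

1119 − 4·36 = 975; ÷5 gives c = 195 px.
Span of 3: 3·195 + 2·36 = 585 + 72 = 657 px.
Inner content = 657 − 2·16 = 625 px.
Subtracting 2 column gaps of 20 leaves 585 for 3 columns, so d = 195 px.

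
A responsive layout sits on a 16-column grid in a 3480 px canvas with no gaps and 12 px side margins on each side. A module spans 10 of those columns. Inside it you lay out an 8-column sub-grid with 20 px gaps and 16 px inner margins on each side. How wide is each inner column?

Subtract both margins: 3480 − 2·12 = 3456 px.
16c = 3456 → c = 216 px.
With no gaps, 10 columns span 10·216 = 2160 px.
Inner content = 2160 − 2·16 = 2128 px.
2128 − 7·20 = 1988; ÷8 gives d = 248.5 px.

248.5 px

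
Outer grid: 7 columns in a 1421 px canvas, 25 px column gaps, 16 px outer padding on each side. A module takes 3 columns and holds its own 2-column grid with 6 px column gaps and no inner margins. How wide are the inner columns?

Inside the margins: 1421 − 32 = 1389 px.
Subtracting 6 column gaps of 25 leaves 1239 for 7 columns, so c = 177 px.
3-column span = 3·177 + 2·25 = 581 px.
Subtracting 1 column gap of 6 leaves 575 for 2 columns, so d = 287.5 px.

287.5 px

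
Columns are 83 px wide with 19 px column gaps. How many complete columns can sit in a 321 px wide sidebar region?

3 columns: 3·83 + 2·19 = 287 px ≤ 321.
4 columns: 389 px > 321. So 3.

3 columns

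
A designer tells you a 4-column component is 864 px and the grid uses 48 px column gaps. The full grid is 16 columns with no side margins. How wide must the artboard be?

3600 px

864 − 3·48 = 720; ÷4 gives c = 180 px.
Summing: 2880 + 720 = 3600 px.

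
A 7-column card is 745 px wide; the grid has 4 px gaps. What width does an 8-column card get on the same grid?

7 columns + 6 gaps: 7c + 6·4 = 745.
7c = 745 − 24 = 721, so c = 103 px.
Span of 8: 8·103 + 7·4 = 824 + 28 = 852 px.

852 px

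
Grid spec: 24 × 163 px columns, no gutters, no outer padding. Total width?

3912 px

Artboard = 24·163 = 3912 = 3912 px.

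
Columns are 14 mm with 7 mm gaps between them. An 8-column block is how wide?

Span of 8: 8·14 + 7·7 = 112 + 49 = 161 mm.

161 mm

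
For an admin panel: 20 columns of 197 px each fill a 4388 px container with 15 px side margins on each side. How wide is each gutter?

22 px

Content width = 4388 − 2·15 = 4358 px.
Columns use 3940 px, leaving 418 px across 19 gutters = 22 px each.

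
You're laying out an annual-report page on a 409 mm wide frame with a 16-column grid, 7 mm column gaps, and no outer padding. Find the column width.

409 − 15·7 = 304; ÷16 gives c = 19 mm.

19 mm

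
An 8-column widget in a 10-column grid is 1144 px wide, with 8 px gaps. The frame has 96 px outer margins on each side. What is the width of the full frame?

8c + 7·8 = 1144 → 8c = 1088 → c = 136 px.
Total width: 2·96 + 10·136 + 9·8 = 1624 px.

1624 px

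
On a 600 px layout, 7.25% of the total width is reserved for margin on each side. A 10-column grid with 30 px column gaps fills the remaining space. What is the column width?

Each margin = 7.25% of 600 = 43.5 px; content = 600 − 2·43.5 = 513 px.
10 columns + 9 column gaps: 10c + 9·30 = 513.
10c = 513 − 270 = 243, so c = 24.3 px.

24.3 px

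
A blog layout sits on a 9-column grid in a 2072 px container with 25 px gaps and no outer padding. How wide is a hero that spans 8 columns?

1839 px

Subtracting 8 gaps of 25 leaves 1872 for 9 columns, so c = 208 px.
Span of 8: 8·208 + 7·25 = 1664 + 175 = 1839 px.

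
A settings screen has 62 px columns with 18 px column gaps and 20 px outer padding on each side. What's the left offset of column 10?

740 px

Before column 10: the margin + 9 columns + 9 column gaps.
Offset = 20 + 9·(62 + 18) = 20 + 720 = 740 px.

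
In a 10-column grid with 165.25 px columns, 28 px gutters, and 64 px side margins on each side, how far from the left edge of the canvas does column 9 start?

1610 px

Before column 9: the margin + 8 columns + 8 gutters.
Offset = 64 + 8·(165.25 + 28) = 64 + 1546 = 1610 px.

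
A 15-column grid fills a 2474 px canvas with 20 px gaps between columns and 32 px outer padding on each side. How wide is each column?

142 px

Inside the margins: 2474 − 64 = 2410 px.
2410 − 14·20 = 2130; ÷15 gives c = 142 px.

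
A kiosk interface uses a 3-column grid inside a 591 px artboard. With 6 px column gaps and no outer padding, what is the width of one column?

193 px

3 columns + 2 column gaps: 3c + 2·6 = 591.
3c = 591 − 12 = 579, so c = 193 px.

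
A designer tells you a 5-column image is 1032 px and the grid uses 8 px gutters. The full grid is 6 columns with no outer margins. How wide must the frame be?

5 columns + 4 gutters: 5c + 4·8 = 1032.
5c = 1032 − 32 = 1000, so c = 200 px.
Frame = 6·200 + 5·8 = 1200 + 40 = 1240 px.

1240 px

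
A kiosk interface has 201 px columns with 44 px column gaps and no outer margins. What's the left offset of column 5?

980 px

No margin, so column 5 starts at 4·(column + gutter) = 4·245 = 980 px.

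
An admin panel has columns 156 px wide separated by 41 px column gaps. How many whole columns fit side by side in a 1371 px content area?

7 columns

k columns need k·156 + (k−1)·41 = k·197 − 41.
k·197 − 41 ≤ 1371 → k ≤ 1412 / 197 ≈ 7.17, so k = 7.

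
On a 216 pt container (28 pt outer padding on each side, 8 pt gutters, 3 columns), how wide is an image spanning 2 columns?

104 pt

Take off 56 pt of margins, leaving 160 pt.
160 − 2·8 = 144; ÷3 gives c = 48 pt.
Span of 2: 2·48 + 1·8 = 96 + 8 = 104 pt.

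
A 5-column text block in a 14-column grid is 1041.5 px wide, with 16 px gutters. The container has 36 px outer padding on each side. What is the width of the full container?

3017 px

5 columns + 4 gutters: 5c + 4·16 = 1041.5.
5c = 1041.5 − 64 = 977.5, so c = 195.5 px.
Total width: 2·36 + 14·195.5 + 13·16 = 3017 px.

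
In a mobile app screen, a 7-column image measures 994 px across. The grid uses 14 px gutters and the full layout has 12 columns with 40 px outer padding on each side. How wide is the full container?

1794 px

Subtracting 6 gutters of 14 leaves 910 for 7 columns, so c = 130 px.
Total width: 2·40 + 12·130 + 11·14 = 1794 px.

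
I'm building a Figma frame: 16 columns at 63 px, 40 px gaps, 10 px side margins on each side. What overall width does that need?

Adding margins, columns and gutters: 20 + 1008 + 600 = 1628 px.

1628 px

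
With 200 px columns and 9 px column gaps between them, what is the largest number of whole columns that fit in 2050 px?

9 columns: 9·200 + 8·9 = 1872 px ≤ 2050.
10 columns: 2081 px > 2050. So 9.

9 columns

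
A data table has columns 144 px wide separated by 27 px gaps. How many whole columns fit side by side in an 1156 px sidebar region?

6 columns: 6·144 + 5·27 = 999 px ≤ 1156.
7 columns: 1170 px > 1156. So 6.

6 columns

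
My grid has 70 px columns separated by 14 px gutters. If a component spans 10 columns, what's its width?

826 px

Span of 10: 10·70 + 9·14 = 700 + 126 = 826 px.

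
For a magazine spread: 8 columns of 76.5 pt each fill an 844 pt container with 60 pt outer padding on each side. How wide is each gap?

16 pt

Subtract both margins: 844 − 2·60 = 724 pt.
8 columns take 8·76.5 = 612 pt; remaining 112 splits into 7 gaps.
g = 112 / 7 = 16 pt.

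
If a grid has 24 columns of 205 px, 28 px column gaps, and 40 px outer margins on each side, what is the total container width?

5644 px

Total width: 2·40 + 24·205 + 23·28 = 5644 px.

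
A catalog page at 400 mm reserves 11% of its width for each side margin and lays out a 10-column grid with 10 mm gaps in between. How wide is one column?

22.2 mm

Margins: 11% × 400 = 44 mm each, so content = 400 − 88 = 312 mm.
312 − 9·10 = 222; ÷10 gives c = 22.2 mm.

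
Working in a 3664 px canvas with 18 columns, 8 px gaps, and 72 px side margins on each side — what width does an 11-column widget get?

Content width = 3664 − 2·72 = 3520 px.
18c + 17·8 = 3520 → 18c = 3384 → c = 188 px.
Span of 11: 11·188 + 10·8 = 2068 + 80 = 2148 px.

2148 px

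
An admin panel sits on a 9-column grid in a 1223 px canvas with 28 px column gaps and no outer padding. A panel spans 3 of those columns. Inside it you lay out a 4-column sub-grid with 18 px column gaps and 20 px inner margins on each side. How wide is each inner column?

73.75 px

Subtracting 8 column gaps of 28 leaves 999 for 9 columns, so c = 111 px.
Span of 3: 3·111 + 2·28 = 333 + 56 = 389 px.
Inner content = 389 − 2·20 = 349 px.
4d + 3·18 = 349 → 4d = 295 → d = 73.75 px.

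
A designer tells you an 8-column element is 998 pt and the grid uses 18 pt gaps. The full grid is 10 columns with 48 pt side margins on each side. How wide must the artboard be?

1348 pt

Subtracting 7 gaps of 18 leaves 872 for 8 columns, so c = 109 pt.
Adding margins, columns and gutters: 96 + 1090 + 162 = 1348 pt.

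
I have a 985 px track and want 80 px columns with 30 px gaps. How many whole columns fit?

9 columns

Each extra column adds 80 + 30 = 110 px.
(985 + 30) / 110 = 9.23, so 9 columns fit.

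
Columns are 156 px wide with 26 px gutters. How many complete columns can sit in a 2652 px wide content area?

14 columns

k columns need k·156 + (k−1)·26 = k·182 − 26.
k·182 − 26 ≤ 2652 → k ≤ 2678 / 182 ≈ 14.71, so k = 14.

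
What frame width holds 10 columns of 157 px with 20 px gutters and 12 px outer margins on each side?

1774 px

Adding margins, columns and gutters: 24 + 1570 + 180 = 1774 px.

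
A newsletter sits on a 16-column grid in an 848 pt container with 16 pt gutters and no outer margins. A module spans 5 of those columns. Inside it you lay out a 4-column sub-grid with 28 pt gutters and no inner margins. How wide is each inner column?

42.5 pt

Subtracting 15 gutters of 16 leaves 608 for 16 columns, so c = 38 pt.
5-column span = 5·38 + 4·16 = 254 pt.
4 columns + 3 gutters: 4d + 3·28 = 254.
4d = 254 − 84 = 170, so d = 42.5 pt.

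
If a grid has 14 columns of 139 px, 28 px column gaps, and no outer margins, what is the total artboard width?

2310 px

Summing: 1946 + 364 = 2310 px.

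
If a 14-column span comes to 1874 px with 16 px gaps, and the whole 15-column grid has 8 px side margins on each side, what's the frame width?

2025 px

14 columns + 13 gaps: 14c + 13·16 = 1874.
14c = 1874 − 208 = 1666, so c = 119 px.
Total width: 2·8 + 15·119 + 14·16 = 2025 px.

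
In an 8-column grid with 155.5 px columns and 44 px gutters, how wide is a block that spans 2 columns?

355 px

2-column span = 2·155.5 + 1·44 = 355 px.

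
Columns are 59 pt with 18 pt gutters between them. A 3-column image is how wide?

213 pt

Span of 3: 3·59 + 2·18 = 177 + 36 = 213 pt.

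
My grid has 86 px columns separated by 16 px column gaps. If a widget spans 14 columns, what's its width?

1412 px

Span of 14: 14·86 + 13·16 = 1204 + 208 = 1412 px.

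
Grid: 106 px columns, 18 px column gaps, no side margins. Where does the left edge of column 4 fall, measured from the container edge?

372 px

No margin, so column 4 starts at 3·(column + gutter) = 3·124 = 372 px.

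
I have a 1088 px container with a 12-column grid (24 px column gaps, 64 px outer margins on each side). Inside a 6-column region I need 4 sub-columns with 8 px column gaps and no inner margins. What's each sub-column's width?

Take off 128 px of margins, leaving 960 px.
12c + 11·24 = 960 → 12c = 696 → c = 58 px.
6 columns plus 5 column gaps: 348 + 120 = 468 px.
468 − 3·8 = 444; ÷4 gives d = 111 px.

111 px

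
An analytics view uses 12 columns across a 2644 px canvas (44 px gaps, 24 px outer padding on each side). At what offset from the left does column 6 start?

Inside the margins: 2644 − 48 = 2596 px.
12 columns + 11 gaps: 12c + 11·44 = 2596.
12c = 2596 − 484 = 2112, so c = 176 px.
Each column+gutter stride is 220 px; 5 of them past the 24 px margin is 24 + 1100 = 1124 px.

1124 px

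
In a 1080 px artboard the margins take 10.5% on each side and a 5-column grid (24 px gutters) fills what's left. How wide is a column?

151.44 px

Each margin = 10.5% of 1080 = 113.4 px; content = 1080 − 2·113.4 = 853.2 px.
Subtracting 4 gutters of 24 leaves 757.2 for 5 columns, so c = 151.44 px.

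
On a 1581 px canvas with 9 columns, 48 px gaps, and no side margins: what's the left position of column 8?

1267 px

Subtracting 8 gaps of 48 leaves 1197 for 9 columns, so c = 133 px.
Before column 8: 7 columns + 7 gaps.
Offset = 7·(133 + 48) = 7·181 = 1267 px.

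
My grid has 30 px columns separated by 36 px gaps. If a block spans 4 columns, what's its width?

4-column span = 4·30 + 3·36 = 228 px.

228 px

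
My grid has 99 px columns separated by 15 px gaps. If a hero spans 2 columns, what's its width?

2 columns plus 1 gap: 198 + 15 = 213 px.

213 px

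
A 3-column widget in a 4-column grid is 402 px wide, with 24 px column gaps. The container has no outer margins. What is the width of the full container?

402 − 2·24 = 354; ÷3 gives c = 118 px.
Summing: 472 + 72 = 544 px.

544 px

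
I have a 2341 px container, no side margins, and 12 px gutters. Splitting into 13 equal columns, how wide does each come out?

169 px

2341 − 12·12 = 2197; ÷13 gives c = 169 px.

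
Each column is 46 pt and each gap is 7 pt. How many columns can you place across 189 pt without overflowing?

3 columns

3 columns: 3·46 + 2·7 = 152 pt ≤ 189.
4 columns: 205 pt > 189. So 3.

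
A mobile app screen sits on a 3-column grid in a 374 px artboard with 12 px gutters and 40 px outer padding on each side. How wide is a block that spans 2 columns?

192 px

Inside the margins: 374 − 80 = 294 px.
3c + 2·12 = 294 → 3c = 270 → c = 90 px.
2-column span = 2·90 + 1·12 = 192 px.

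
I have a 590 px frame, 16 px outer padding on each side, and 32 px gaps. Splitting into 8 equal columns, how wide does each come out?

Take off 32 px of margins, leaving 558 px.
Subtracting 7 gaps of 32 leaves 334 for 8 columns, so c = 41.75 px.

41.75 px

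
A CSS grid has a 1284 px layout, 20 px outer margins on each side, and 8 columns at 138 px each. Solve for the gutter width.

Content width = 1284 − 2·20 = 1244 px.
8·138 + 7g = 1244 → 7g = 140 → g = 20 px.

20 px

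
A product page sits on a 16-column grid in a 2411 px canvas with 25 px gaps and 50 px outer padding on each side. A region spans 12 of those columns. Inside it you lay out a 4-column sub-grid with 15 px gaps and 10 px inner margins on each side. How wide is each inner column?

Take off 100 px of margins, leaving 2311 px.
Subtracting 15 gaps of 25 leaves 1936 for 16 columns, so c = 121 px.
12 columns plus 11 gaps: 1452 + 275 = 1727 px.
Inner content = 1727 − 2·10 = 1707 px.
1707 − 3·15 = 1662; ÷4 gives d = 415.5 px.

415.5 px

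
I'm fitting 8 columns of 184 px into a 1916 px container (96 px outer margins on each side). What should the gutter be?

36 px

Inside the margins: 1916 − 192 = 1724 px.
8·184 + 7g = 1724 → 7g = 252 → g = 36 px.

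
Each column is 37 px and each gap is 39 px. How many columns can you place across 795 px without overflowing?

Each extra column adds 37 + 39 = 76 px.
(795 + 39) / 76 = 10.97, so 10 columns fit.

10 columns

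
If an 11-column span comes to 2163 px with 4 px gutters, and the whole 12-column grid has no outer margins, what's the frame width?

2360 px

11c + 10·4 = 2163 → 11c = 2123 → c = 193 px.
Summing: 2316 + 44 = 2360 px.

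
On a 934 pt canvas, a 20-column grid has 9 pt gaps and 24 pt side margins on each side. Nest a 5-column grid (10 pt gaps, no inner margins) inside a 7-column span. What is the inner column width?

Take off 48 pt of margins, leaving 886 pt.
886 − 19·9 = 715; ÷20 gives c = 35.75 pt.
Span of 7: 7·35.75 + 6·9 = 250.25 + 54 = 304.25 pt.
Subtracting 4 gaps of 10 leaves 264.25 for 5 columns, so d = 52.85 pt.

52.85 pt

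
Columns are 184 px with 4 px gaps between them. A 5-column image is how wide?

936 px

Span of 5: 5·184 + 4·4 = 920 + 16 = 936 px.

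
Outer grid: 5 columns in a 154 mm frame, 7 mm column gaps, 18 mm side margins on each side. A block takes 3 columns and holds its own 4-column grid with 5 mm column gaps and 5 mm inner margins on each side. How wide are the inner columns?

Take off 36 mm of margins, leaving 118 mm.
5c + 4·7 = 118 → 5c = 90 → c = 18 mm.
3-column span = 3·18 + 2·7 = 68 mm.
Inner content = 68 − 2·5 = 58 mm.
58 − 3·5 = 43; ÷4 gives d = 10.75 mm.

10.75 mm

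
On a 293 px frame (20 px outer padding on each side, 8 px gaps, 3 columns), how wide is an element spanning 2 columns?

166 px

Subtract both margins: 293 − 2·20 = 253 px.
253 − 2·8 = 237; ÷3 gives c = 79 px.
2 columns plus 1 gap: 158 + 8 = 166 px.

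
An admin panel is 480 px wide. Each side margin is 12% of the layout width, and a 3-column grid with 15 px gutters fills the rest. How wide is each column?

111.6 px

480 × (1 − 2·12%) = 480 × 76% = 364.8 px for the columns.
364.8 − 2·15 = 334.8; ÷3 gives c = 111.6 px.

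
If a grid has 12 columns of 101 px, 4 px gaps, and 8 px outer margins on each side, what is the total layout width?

1272 px

Layout = 2·8 + 12·101 + 11·4 = 16 + 1212 + 44 = 1272 px.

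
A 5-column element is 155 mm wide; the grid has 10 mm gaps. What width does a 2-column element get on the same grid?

56 mm

5c + 4·10 = 155 → 5c = 115 → c = 23 mm.
2-column span = 2·23 + 1·10 = 56 mm.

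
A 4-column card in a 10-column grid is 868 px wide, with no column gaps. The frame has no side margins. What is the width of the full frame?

2170 px

4c = 868 → c = 217 px.
Summing: 2170 = 2170 px.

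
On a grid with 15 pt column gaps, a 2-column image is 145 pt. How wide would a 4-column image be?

2 columns + 1 column gap: 2c + 1·15 = 145.
2c = 145 − 15 = 130, so c = 65 pt.
Span of 4: 4·65 + 3·15 = 260 + 45 = 305 pt.

305 pt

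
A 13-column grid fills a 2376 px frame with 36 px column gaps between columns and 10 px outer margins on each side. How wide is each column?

148 px

Take off 20 px of margins, leaving 2356 px.
13 columns + 12 column gaps: 13c + 12·36 = 2356.
13c = 2356 − 432 = 1924, so c = 148 px.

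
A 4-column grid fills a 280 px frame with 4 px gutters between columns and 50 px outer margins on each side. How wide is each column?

Take off 100 px of margins, leaving 180 px.
4c + 3·4 = 180 → 4c = 168 → c = 42 px.

42 px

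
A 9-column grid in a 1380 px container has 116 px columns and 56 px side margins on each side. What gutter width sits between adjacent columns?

Subtract both margins: 1380 − 2·56 = 1268 px.
Columns use 1044 px, leaving 224 px across 8 gutters = 28 px each.

28 px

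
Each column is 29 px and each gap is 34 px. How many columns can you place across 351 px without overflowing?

6 columns

Each extra column adds 29 + 34 = 63 px.
(351 + 34) / 63 = 6.11, so 6 columns fit.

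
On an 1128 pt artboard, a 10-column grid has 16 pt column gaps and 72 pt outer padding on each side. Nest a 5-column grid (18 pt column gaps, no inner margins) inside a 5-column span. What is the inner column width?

82.4 pt

Subtract both margins: 1128 − 2·72 = 984 pt.
Subtracting 9 column gaps of 16 leaves 840 for 10 columns, so c = 84 pt.
5-column span = 5·84 + 4·16 = 484 pt.
484 − 4·18 = 412; ÷5 gives d = 82.4 pt.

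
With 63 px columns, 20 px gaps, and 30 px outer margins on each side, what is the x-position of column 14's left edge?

1109 px

Column 14 starts at margin + 13·(column + gutter) = 30 + 13·83 = 1109 px.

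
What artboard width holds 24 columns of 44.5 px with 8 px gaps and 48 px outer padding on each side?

Artboard = 2·48 + 24·44.5 + 23·8 = 96 + 1068 + 184 = 1348 px.

1348 px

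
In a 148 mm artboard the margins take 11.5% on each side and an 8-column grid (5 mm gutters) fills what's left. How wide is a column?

9.87 mm

Margins: 11.5% × 148 = 17.02 mm each, so content = 148 − 34.04 = 113.96 mm.
8c + 7·5 = 113.96 → 8c = 78.96 → c = 9.87 mm.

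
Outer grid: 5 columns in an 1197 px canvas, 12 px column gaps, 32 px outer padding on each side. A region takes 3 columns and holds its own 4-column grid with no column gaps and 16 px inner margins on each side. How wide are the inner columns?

160.75 px

Outer content = 1197 − 2·32 = 1133 px.
5 columns + 4 column gaps: 5c + 4·12 = 1133.
5c = 1133 − 48 = 1085, so c = 217 px.
3 columns plus 2 column gaps: 651 + 24 = 675 px.
Inner content = 675 − 2·16 = 643 px.
643 / 4 = 160.75 px per column.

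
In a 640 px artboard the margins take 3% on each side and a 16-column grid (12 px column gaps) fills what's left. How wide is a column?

26.35 px

640 × (1 − 2·3%) = 640 × 94% = 601.6 px for the columns.
16c + 15·12 = 601.6 → 16c = 421.6 → c = 26.35 px.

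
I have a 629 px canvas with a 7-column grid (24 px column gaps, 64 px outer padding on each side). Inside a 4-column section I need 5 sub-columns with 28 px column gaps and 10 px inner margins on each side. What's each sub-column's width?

Inside the margins: 629 − 128 = 501 px.
7 columns + 6 column gaps: 7c + 6·24 = 501.
7c = 501 − 144 = 357, so c = 51 px.
Span of 4: 4·51 + 3·24 = 204 + 72 = 276 px.
Inner content = 276 − 2·10 = 256 px.
Subtracting 4 column gaps of 28 leaves 144 for 5 columns, so d = 28.8 px.

28.8 px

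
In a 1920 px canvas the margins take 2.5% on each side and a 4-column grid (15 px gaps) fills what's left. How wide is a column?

Margins: 2.5% × 1920 = 48 px each, so content = 1920 − 96 = 1824 px.
4 columns + 3 gaps: 4c + 3·15 = 1824.
4c = 1824 − 45 = 1779, so c = 444.75 px.

444.75 px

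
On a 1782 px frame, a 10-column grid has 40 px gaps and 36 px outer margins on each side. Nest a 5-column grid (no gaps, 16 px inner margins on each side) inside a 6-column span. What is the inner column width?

Subtract both margins: 1782 − 2·36 = 1710 px.
10c + 9·40 = 1710 → 10c = 1350 → c = 135 px.
Span of 6: 6·135 + 5·40 = 810 + 200 = 1010 px.
Inner content = 1010 − 2·16 = 978 px.
978 / 5 = 195.6 px per column.

195.6 px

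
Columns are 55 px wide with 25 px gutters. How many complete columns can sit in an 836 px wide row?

10 columns

10 columns: 10·55 + 9·25 = 775 px ≤ 836.
11 columns: 855 px > 836. So 10.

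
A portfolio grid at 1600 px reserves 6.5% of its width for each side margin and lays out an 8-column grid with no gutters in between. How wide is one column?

174 px

1600 × (1 − 2·6.5%) = 1600 × 87% = 1392 px for the columns.
With no gutters, each column is 1392/8 = 174 px.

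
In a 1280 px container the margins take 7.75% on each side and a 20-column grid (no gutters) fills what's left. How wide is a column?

54.08 px

Margins: 7.75% × 1280 = 99.2 px each, so content = 1280 − 198.4 = 1081.6 px.
With no gutters, each column is 1081.6/20 = 54.08 px.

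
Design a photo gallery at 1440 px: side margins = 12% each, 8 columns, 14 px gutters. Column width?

Margins: 12% × 1440 = 172.8 px each, so content = 1440 − 345.6 = 1094.4 px.
8c + 7·14 = 1094.4 → 8c = 996.4 → c = 124.55 px.

124.55 px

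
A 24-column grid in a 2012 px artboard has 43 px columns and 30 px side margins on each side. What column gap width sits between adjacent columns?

Take off 60 px of margins, leaving 1952 px.
24·43 + 23g = 1952 → 23g = 920 → g = 40 px.

40 px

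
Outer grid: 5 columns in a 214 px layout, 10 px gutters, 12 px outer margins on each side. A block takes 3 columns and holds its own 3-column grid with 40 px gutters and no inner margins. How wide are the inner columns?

10 px

Subtract both margins: 214 − 2·12 = 190 px.
5c + 4·10 = 190 → 5c = 150 → c = 30 px.
3 columns plus 2 gutters: 90 + 20 = 110 px.
3d + 2·40 = 110 → 3d = 30 → d = 10 px.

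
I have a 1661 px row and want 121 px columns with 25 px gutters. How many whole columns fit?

Each extra column adds 121 + 25 = 146 px.
(1661 + 25) / 146 = 11.55, so 11 columns fit.

11 columns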